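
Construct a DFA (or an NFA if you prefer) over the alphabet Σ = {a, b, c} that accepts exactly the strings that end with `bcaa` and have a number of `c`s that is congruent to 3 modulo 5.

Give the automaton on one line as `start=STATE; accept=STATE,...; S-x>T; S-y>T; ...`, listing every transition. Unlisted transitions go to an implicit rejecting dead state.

Run two small machines in parallel and take their product. The first has 5 states tracking how much of the suffix `bcaa` has currently been matched; the second has 5 states tracking the count of `c`s modulo 5. A product state is a pair (one from each), accepting exactly when both do. Equivalent product states are then merged.
        a   b   c  
>  s0   s0  s0  s1 
   s1   s1  s1  s2 
   s2   s2  s3  s4 
   s3   s2  s3  s5 
   s4   s4  s4  s6 
   s5   s7  s4  s6 
   s6   s6  s6  s0 
   s7   s8  s4  s6 
 * s8   s4  s4  s6 
(> = start, * = accepting)

start=s0; accept=s8; s0-a>s0; s0-b>s0; s0-c>s1; s1-a>s1; s1-b>s1; s1-c>s2; s2-a>s2; s2-b>s3; s2-c>s4; s3-a>s2; s3-b>s3; s3-c>s5; s4-a>s4; s4-b>s4; s4-c>s6; s5-a>s7; s5-b>s4; s5-c>s6; s6-a>s6; s6-b>s6; s6-c>s0; s7-a>s8; s7-b>s4; s7-c>s6; s8-a>s4; s8-b>s4; s8-c>s6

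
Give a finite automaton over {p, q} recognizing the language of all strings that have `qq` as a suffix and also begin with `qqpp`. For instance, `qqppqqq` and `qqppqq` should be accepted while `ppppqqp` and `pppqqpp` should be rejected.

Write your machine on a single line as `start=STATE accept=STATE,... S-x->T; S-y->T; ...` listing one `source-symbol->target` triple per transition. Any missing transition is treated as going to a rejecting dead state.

Build one automaton per condition and run them in lockstep. The first has 3 states tracking how much of the suffix `qq` has currently been matched; the second has 6 states tracking whether the input so far still matches the prefix `qqpp`. A product state is a pair (one from each), accepting exactly when both do. After merging equivalent states the machine shrinks.
An 8-state machine:
        p   q  
>  s0   s1  s2 
   s1   s1  s1 
   s2   s1  s3 
   s3   s4  s1 
   s4   s5  s1 
   s5   s5  s6 
   s6   s5  s7 
 * s7   s5  s7 
(> = start, * = accepting)

start=s0; accept=s7; s0-p->s1; s0-q->s2; s1-p->s1; s1-q->s1; s2-p->s1; s2-q->s3; s3-p->s4; s3-q->s1; s4-p->s5; s4-q->s1; s5-p->s5; s5-q->s6; s6-p->s5; s6-q->s7; s7-p->s5; s7-q->s7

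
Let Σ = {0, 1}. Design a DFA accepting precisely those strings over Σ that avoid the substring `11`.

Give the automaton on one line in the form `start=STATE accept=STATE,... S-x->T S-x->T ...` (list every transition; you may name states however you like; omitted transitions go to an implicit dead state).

start=A accept=A,B A-0->A A-1->B B-0->A B-1->C C-0->C C-1->C

This is the complement of 'contains `11`'. Use the same substring-matching states — A through C holding how much of `11` has just been matched — but flip the accepting set: everything except the trap C accepts.
       0  1 
>* A   A  B 
 * B   A  C 
   C   C  C 
(> = start, * = accepting)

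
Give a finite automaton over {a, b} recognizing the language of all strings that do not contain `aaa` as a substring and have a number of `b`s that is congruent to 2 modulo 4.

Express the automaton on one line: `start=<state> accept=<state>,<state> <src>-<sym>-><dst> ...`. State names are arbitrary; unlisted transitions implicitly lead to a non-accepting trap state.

start=s0 accept=s5,s8,s10 s0-a->s1 s0-b->s2 s1-a->s3 s1-b->s2 s2-a->s4 s2-b->s5 s3-a->s6 s3-b->s2 s4-a->s7 s4-b->s5 s5-a->s8 s5-b->s9 s6-a->s6 s6-b->s6 s7-a->s6 s7-b->s5 s8-a->s10 s8-b->s9 s9-a->s11 s9-b->s0 s10-a->s6 s10-b->s9 s11-a->s12 s11-b->s0 s12-a->s6 s12-b->s0

Run two small machines in parallel and take their product. The first has 4 states tracking partial matches of the forbidden pattern `aaa`; the second has 4 states tracking the count of `b`s modulo 4. A product state is a pair (one from each), accepting exactly when both do. After merging equivalent states the machine shrinks.
          a    b  
>  s0     s1   s2 
   s1     s3   s2 
   s2     s4   s5 
   s3     s6   s2 
   s4     s7   s5 
 * s5     s8   s9 
   s6     s6   s6 
   s7     s6   s5 
 * s8    s10   s9 
   s9    s11   s0 
 * s10    s6   s9 
   s11   s12   s0 
   s12    s6   s0 
(> = start, * = accepting)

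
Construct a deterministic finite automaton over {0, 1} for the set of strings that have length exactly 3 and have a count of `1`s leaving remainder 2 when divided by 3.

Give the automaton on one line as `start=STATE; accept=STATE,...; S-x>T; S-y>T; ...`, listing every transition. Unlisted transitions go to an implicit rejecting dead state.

start=q0; accept=q8; q0-0>q1; q0-1>q2; q1-0>q3; q1-1>q4; q2-0>q4; q2-1>q5; q3-0>q6; q3-1>q7; q4-0>q7; q4-1>q8; q5-0>q8; q5-1>q6; q6-0>q9; q6-1>q10; q7-0>q10; q7-1>q11; q8-0>q11; q8-1>q9; q9-0>q9; q9-1>q10; q10-0>q10; q10-1>q11; q11-0>q11; q11-1>q9

Handle the two conditions separately and then intersect. One (5 states) tracks the input length, saturating at 4; the other (3 states) tracks the count of `1`s modulo 3. Each combined state is a pair, one component from each; accept when both components accept.
12 states suffice.
          0    1  
>  q0     q1   q2 
   q1     q3   q4 
   q2     q4   q5 
   q3     q6   q7 
   q4     q7   q8 
   q5     q8   q6 
   q6     q9  q10 
   q7    q10  q11 
 * q8    q11   q9 
   q9     q9  q10 
   q10   q10  q11 
   q11   q11   q9 
(> = start, * = accepting)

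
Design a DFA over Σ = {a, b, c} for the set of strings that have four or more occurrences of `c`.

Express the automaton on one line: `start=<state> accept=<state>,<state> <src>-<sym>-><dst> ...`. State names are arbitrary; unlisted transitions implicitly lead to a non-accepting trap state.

start=q0 accept=q4,q5 q0-a->q0 q0-b->q0 q0-c->q1 q1-a->q1 q1-b->q1 q1-c->q2 q2-a->q2 q2-b->q2 q2-c->q3 q3-a->q3 q3-b->q3 q3-c->q4 q4-a->q4 q4-b->q4 q4-c->q5 q5-a->q5 q5-b->q5 q5-c->q5

Count `c`s, saturating at 5: states q0 through q4 mean 0 through 4 `c`s seen; q5 means more than 4. Each `c` increments (capped at q5); other symbols loop. Accept from {q4, q5}.
With 6 states:
        a   b   c  
>  q0   q0  q0  q1 
   q1   q1  q1  q2 
   q2   q2  q2  q3 
   q3   q3  q3  q4 
 * q4   q4  q4  q5 
 * q5   q5  q5  q5 
(> = start, * = accepting)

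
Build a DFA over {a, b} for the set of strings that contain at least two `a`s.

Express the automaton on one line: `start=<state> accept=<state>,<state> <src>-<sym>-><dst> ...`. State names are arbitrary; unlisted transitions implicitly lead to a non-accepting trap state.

Only the number of `a`s matters, and only up to 3. Make a chain S0 → S1 → S2 → S3 advanced by each `a` (with S3 absorbing); every other symbol self-loops. The accepting set is {S2, S3}.
A 4-state machine:
        a   b  
>  S0   S1  S0 
   S1   S2  S1 
 * S2   S3  S2 
 * S3   S3  S3 
(> = start, * = accepting)

start=S0 accept=S2,S3 S0-a->S1 S0-b->S0 S1-a->S2 S1-b->S1 S2-a->S3 S2-b->S2 S3-a->S3 S3-b->S3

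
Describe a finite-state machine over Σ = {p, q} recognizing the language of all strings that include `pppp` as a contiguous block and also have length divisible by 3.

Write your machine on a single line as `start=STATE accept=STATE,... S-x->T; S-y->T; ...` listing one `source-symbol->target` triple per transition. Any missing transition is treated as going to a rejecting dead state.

start=A; accept=O; A-p->B; A-q->C; B-p->D; B-q->E; C-p->F; C-q->E; D-p->G; D-q->A; E-p->H; E-q->A; F-p->I; F-q->A; G-p->J; G-q->C; H-p->K; H-q->C; I-p->L; I-q->C; J-p->M; J-q->M; K-p->N; K-q->E; L-p->M; L-q->E; M-p->O; M-q->O; N-p->O; N-q->A; O-p->J; O-q->J

Handle the two conditions separately and then intersect. The first has 5 states tracking whether and how much of `pppp` has been seen; the second has 3 states tracking the input length modulo 3. A product state is a pair (one from each), accepting exactly when both do.
       p  q 
>  A   B  C 
   B   D  E 
   C   F  E 
   D   G  A 
   E   H  A 
   F   I  A 
   G   J  C 
   H   K  C 
   I   L  C 
   J   M  M 
   K   N  E 
   L   M  E 
   M   O  O 
   N   O  A 
 * O   J  J 
(> = start, * = accepting)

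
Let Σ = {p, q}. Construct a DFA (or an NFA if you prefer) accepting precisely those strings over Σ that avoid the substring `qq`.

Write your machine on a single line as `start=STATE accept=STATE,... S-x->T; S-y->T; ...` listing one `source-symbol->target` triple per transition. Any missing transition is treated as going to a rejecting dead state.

This is the complement of 'contains `qq`'. Use the same substring-matching states — A through C holding how much of `qq` has just been matched — but flip the accepting set: everything except the trap C accepts.
       p  q 
>* A   A  B 
 * B   A  C 
   C   C  C 
(> = start, * = accepting)

start=A; accept=A,B; A-p->A; A-q->B; B-p->A; B-q->C; C-p->C; C-q->C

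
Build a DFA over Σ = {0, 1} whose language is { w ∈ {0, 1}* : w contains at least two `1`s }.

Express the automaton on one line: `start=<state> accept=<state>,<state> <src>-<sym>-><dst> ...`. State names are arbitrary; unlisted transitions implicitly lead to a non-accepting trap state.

start=s0 accept=s2,s3 s0-0->s0 s0-1->s1 s1-0->s1 s1-1->s2 s2-0->s2 s2-1->s3 s3-0->s3 s3-1->s3

Count `1`s, saturating at 3: states s0 through s2 mean 0 through 2 `1`s seen; s3 means more than 2. Each `1` increments (capped at s3); other symbols loop. Accept from {s2, s3}.
A 4-state machine:
        0   1  
>  s0   s0  s1 
   s1   s1  s2 
 * s2   s2  s3 
 * s3   s3  s3 
(> = start, * = accepting)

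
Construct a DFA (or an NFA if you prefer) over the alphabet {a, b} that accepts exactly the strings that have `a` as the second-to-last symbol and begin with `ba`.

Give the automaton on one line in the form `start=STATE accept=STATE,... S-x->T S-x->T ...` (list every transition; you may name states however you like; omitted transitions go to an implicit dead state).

Build one automaton per condition and run them in lockstep. The first has 7 states tracking the last 2 symbols read; the second has 4 states tracking whether the input so far still matches the prefix `ba`. A product state is a pair (one from each), accepting exactly when both do.
An 11-state machine:
          a    b  
>  q0     q1   q2 
   q1     q3   q4 
   q2     q5   q6 
   q3     q3   q4 
   q4     q7   q6 
   q5     q8   q9 
   q6     q7   q6 
   q7     q3   q4 
 * q8     q8   q9 
 * q9     q5  q10 
   q10    q5  q10 
(> = start, * = accepting)

start=q0 accept=q8,q9 q0-a->q1 q0-b->q2 q1-a->q3 q1-b->q4 q2-a->q5 q2-b->q6 q3-a->q3 q3-b->q4 q4-a->q7 q4-b->q6 q5-a->q8 q5-b->q9 q6-a->q7 q6-b->q6 q7-a->q3 q7-b->q4 q8-a->q8 q8-b->q9 q9-a->q5 q9-b->q10 q10-a->q5 q10-b->q10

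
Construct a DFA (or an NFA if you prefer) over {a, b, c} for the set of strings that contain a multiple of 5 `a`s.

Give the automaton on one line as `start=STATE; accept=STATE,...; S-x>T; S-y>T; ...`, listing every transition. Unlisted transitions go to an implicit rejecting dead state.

start=s0; accept=s0; s0-a>s1; s0-b>s0; s0-c>s0; s1-a>s2; s1-b>s1; s1-c>s1; s2-a>s3; s2-b>s2; s2-c>s2; s3-a>s4; s3-b>s3; s3-c>s3; s4-a>s0; s4-b>s4; s4-c>s4

Keep the running count of `a`s modulo 5: each `a` advances along the cycle s0 → s1 → s2 → s3 → s4 → s0 while other symbols loop. Accept at s0.
5 states suffice.
        a   b   c  
>* s0   s1  s0  s0 
   s1   s2  s1  s1 
   s2   s3  s2  s2 
   s3   s4  s3  s3 
   s4   s0  s4  s4 
(> = start, * = accepting)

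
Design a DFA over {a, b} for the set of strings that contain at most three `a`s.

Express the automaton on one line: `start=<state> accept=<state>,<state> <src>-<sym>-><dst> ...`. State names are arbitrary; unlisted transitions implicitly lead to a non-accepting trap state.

Count `a`s, saturating at 4: states S0 through S3 mean 0 through 3 `a`s seen; S4 means more than 3. Each `a` increments (capped at S4); other symbols loop. Accept from {S0, S1, S2, S3}.
With 5 states:
        a   b  
>* S0   S1  S0 
 * S1   S2  S1 
 * S2   S3  S2 
 * S3   S4  S3 
   S4   S4  S4 
(> = start, * = accepting)

start=S0 accept=S0,S1,S2,S3 S0-a->S1 S0-b->S0 S1-a->S2 S1-b->S1 S2-a->S3 S2-b->S2 S3-a->S4 S3-b->S3 S4-a->S4 S4-b->S4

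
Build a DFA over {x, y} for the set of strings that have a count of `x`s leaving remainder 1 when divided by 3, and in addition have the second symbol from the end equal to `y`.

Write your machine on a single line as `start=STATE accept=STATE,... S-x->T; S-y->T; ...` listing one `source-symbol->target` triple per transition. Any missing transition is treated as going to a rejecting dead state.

start=q0; accept=q5,q10; q0-x->q1; q0-y->q2; q1-x->q3; q1-y->q4; q2-x->q5; q2-y->q6; q3-x->q7; q3-y->q8; q4-x->q9; q4-y->q10; q5-x->q3; q5-y->q4; q6-x->q5; q6-y->q6; q7-x->q11; q7-y->q12; q8-x->q13; q8-y->q14; q9-x->q7; q9-y->q8; q10-x->q9; q10-y->q10; q11-x->q3; q11-y->q4; q12-x->q5; q12-y->q6; q13-x->q11; q13-y->q12; q14-x->q13; q14-y->q14

Handle the two conditions separately and then intersect. The first has 3 states tracking the count of `x`s modulo 3; the second has 7 states tracking the last 2 symbols read. A product state is a pair (one from each), accepting exactly when both do.
With 15 states:
          x    y  
>  q0     q1   q2 
   q1     q3   q4 
   q2     q5   q6 
   q3     q7   q8 
   q4     q9  q10 
 * q5     q3   q4 
   q6     q5   q6 
   q7    q11  q12 
   q8    q13  q14 
   q9     q7   q8 
 * q10    q9  q10 
   q11    q3   q4 
   q12    q5   q6 
   q13   q11  q12 
   q14   q13  q14 
(> = start, * = accepting)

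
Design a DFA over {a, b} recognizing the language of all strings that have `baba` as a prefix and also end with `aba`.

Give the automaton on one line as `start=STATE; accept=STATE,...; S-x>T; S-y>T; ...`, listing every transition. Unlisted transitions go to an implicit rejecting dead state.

Handle the two conditions separately and then intersect. One (6 states) tracks whether the input so far still matches the prefix `baba`; the other (4 states) tracks how much of the suffix `aba` has currently been matched. Each combined state is a pair, one component from each; accept when both components accept. After merging equivalent states the machine shrinks.
9 states suffice.
        a   b  
>  q0   q1  q2 
   q1   q1  q1 
   q2   q3  q1 
   q3   q1  q4 
   q4   q5  q1 
 * q5   q6  q7 
   q6   q6  q7 
   q7   q5  q8 
   q8   q6  q8 
(> = start, * = accepting)

start=q0; accept=q5; q0-a>q1; q0-b>q2; q1-a>q1; q1-b>q1; q2-a>q3; q2-b>q1; q3-a>q1; q3-b>q4; q4-a>q5; q4-b>q1; q5-a>q6; q5-b>q7; q6-a>q6; q6-b>q7; q7-a>q5; q7-b>q8; q8-a>q6; q8-b>q8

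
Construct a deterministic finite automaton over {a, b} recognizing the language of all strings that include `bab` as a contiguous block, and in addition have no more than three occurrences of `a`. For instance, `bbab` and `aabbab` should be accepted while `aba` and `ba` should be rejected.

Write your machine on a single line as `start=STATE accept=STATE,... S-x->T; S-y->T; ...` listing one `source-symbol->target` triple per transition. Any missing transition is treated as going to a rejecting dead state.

start=s0; accept=s9,s11,s12; s0-a->s1; s0-b->s2; s1-a->s3; s1-b->s4; s2-a->s5; s2-b->s2; s3-a->s6; s3-b->s7; s4-a->s8; s4-b->s4; s5-a->s3; s5-b->s9; s6-a->s6; s6-b->s6; s7-a->s10; s7-b->s7; s8-a->s6; s8-b->s11; s9-a->s11; s9-b->s9; s10-a->s6; s10-b->s12; s11-a->s12; s11-b->s11; s12-a->s6; s12-b->s12

Handle the two conditions separately and then intersect. The first has 4 states tracking whether and how much of `bab` has been seen; the second has 5 states tracking the count of `a`s, saturating at 4. A product state is a pair (one from each), accepting exactly when both do. Minimizing collapses redundant product states.
A 13-state machine:
          a    b  
>  s0     s1   s2 
   s1     s3   s4 
   s2     s5   s2 
   s3     s6   s7 
   s4     s8   s4 
   s5     s3   s9 
   s6     s6   s6 
   s7    s10   s7 
   s8     s6  s11 
 * s9    s11   s9 
   s10    s6  s12 
 * s11   s12  s11 
 * s12    s6  s12 
(> = start, * = accepting)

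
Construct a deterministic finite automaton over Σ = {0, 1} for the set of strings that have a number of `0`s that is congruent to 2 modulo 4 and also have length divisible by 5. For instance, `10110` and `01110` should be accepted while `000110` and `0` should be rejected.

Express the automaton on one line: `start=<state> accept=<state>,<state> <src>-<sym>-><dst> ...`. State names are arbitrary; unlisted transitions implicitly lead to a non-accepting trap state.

start=A accept=Q A-0->B A-1->C B-0->D B-1->E C-0->E C-1->F D-0->G D-1->H E-0->H E-1->I F-0->I F-1->J G-0->K G-1->L H-0->L H-1->M I-0->M I-1->N J-0->N J-1->K K-0->O K-1->A L-0->A L-1->P M-0->P M-1->Q N-0->Q N-1->O O-0->R O-1->B P-0->C P-1->S Q-0->S Q-1->R R-0->T R-1->D S-0->F S-1->T T-0->J T-1->G

Run two small machines in parallel and take their product. The first has 4 states tracking the count of `0`s modulo 4; the second has 5 states tracking the input length modulo 5. A product state is a pair (one from each), accepting exactly when both do.
A 20-state machine:
       0  1 
>  A   B  C 
   B   D  E 
   C   E  F 
   D   G  H 
   E   H  I 
   F   I  J 
   G   K  L 
   H   L  M 
   I   M  N 
   J   N  K 
   K   O  A 
   L   A  P 
   M   P  Q 
   N   Q  O 
   O   R  B 
   P   C  S 
 * Q   S  R 
   R   T  D 
   S   F  T 
   T   J  G 
(> = start, * = accepting)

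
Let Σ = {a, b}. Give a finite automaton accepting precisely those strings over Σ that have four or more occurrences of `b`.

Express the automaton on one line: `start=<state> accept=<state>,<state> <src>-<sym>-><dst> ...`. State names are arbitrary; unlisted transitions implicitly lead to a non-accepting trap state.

Count `b`s, saturating at 5: states s0 through s4 mean 0 through 4 `b`s seen; s5 means more than 4. Each `b` increments (capped at s5); other symbols loop. Accept from {s4, s5}.
6 states suffice.
        a   b  
>  s0   s0  s1 
   s1   s1  s2 
   s2   s2  s3 
   s3   s3  s4 
 * s4   s4  s5 
 * s5   s5  s5 
(> = start, * = accepting)

start=s0 accept=s4,s5 s0-a->s0 s0-b->s1 s1-a->s1 s1-b->s2 s2-a->s2 s2-b->s3 s3-a->s3 s3-b->s4 s4-a->s4 s4-b->s5 s5-a->s5 s5-b->s5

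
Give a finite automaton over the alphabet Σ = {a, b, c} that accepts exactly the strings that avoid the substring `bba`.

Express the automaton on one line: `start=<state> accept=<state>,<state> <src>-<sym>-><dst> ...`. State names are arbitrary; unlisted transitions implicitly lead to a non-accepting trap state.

This is the complement of 'contains `bba`'. Use the same substring-matching states — S0 through S3 holding how much of `bba` has just been matched — but flip the accepting set: everything except the trap S3 accepts.
With 4 states:
        a   b   c  
>* S0   S0  S1  S0 
 * S1   S0  S2  S0 
 * S2   S3  S2  S0 
   S3   S3  S3  S3 
(> = start, * = accepting)

start=S0 accept=S0,S1,S2 S0-a->S0 S0-b->S1 S0-c->S0 S1-a->S0 S1-b->S2 S1-c->S0 S2-a->S3 S2-b->S2 S2-c->S0 S3-a->S3 S3-b->S3 S3-c->S3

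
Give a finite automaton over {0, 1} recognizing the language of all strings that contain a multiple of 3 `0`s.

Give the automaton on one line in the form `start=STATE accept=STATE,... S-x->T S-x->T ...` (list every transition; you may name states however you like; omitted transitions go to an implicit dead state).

start=A accept=A A-0->B A-1->A B-0->C B-1->B C-0->A C-1->C

The only thing that matters is how many `0`s have appeared, reduced mod 3. Use one state per residue: A for 0, …, C for 2. Reading `0` moves to the next residue; anything else stays put. A is accepting.
3 states suffice.
       0  1 
>* A   B  A 
   B   C  B 
   C   A  C 
(> = start, * = accepting)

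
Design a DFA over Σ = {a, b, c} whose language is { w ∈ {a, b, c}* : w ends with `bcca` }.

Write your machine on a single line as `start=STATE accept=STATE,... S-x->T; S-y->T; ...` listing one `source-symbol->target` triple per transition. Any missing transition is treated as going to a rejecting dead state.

Remember how much of `bcca` the current input suffix matches. State S0 means no match yet; S1 means the last symbol is `b`; S2 means the last 2 symbols are `bc`; S3 means the last 3 symbols are `bcc`; S4 means the last 4 symbols are `bcca`. Only S4 accepts. On a mismatch, fall back to the longest proper suffix that is still a prefix of `bcca`.
5 states suffice.
        a   b   c  
>  S0   S0  S1  S0 
   S1   S0  S1  S2 
   S2   S0  S1  S3 
   S3   S4  S1  S0 
 * S4   S0  S1  S0 
(> = start, * = accepting)

start=S0; accept=S4; S0-a->S0; S0-b->S1; S0-c->S0; S1-a->S0; S1-b->S1; S1-c->S2; S2-a->S0; S2-b->S1; S2-c->S3; S3-a->S4; S3-b->S1; S3-c->S0; S4-a->S0; S4-b->S1; S4-c->S0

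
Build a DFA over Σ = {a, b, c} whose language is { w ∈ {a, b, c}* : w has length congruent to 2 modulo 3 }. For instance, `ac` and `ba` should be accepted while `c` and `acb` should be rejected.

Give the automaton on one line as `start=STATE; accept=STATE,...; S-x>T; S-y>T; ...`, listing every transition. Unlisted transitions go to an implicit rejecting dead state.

start=S0; accept=S2; S0-a>S1; S0-b>S1; S0-c>S1; S1-a>S2; S1-b>S2; S1-c>S2; S2-a>S0; S2-b>S0; S2-c>S0

Count input length modulo 3: every symbol advances one step around the cycle S0 → S1 → S2 → S0. Accept at S2.
A 3-state machine:
        a   b   c  
>  S0   S1  S1  S1 
   S1   S2  S2  S2 
 * S2   S0  S0  S0 
(> = start, * = accepting)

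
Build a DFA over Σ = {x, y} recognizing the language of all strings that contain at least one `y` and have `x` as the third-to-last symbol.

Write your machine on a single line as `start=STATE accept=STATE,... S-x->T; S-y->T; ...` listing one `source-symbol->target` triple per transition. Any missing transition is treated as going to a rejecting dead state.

start=q0; accept=q8,q9,q10,q15,q16,q17,q19; q0-x->q1; q0-y->q2; q1-x->q3; q1-y->q4; q2-x->q5; q2-y->q6; q3-x->q7; q3-y->q8; q4-x->q9; q4-y->q10; q5-x->q11; q5-y->q12; q6-x->q13; q6-y->q14; q7-x->q7; q7-y->q8; q8-x->q9; q8-y->q10; q9-x->q11; q9-y->q12; q10-x->q13; q10-y->q14; q11-x->q15; q11-y->q16; q12-x->q17; q12-y->q10; q13-x->q18; q13-y->q12; q14-x->q13; q14-y->q14; q15-x->q15; q15-y->q16; q16-x->q17; q16-y->q10; q17-x->q18; q17-y->q12; q18-x->q19; q18-y->q16; q19-x->q19; q19-y->q16

Build one automaton per condition and run them in lockstep. The first has 3 states tracking the count of `y`s, saturating at 2; the second has 15 states tracking the last 3 symbols read. A product state is a pair (one from each), accepting exactly when both do.
20 states suffice.
          x    y  
>  q0     q1   q2 
   q1     q3   q4 
   q2     q5   q6 
   q3     q7   q8 
   q4     q9  q10 
   q5    q11  q12 
   q6    q13  q14 
   q7     q7   q8 
 * q8     q9  q10 
 * q9    q11  q12 
 * q10   q13  q14 
   q11   q15  q16 
   q12   q17  q10 
   q13   q18  q12 
   q14   q13  q14 
 * q15   q15  q16 
 * q16   q17  q10 
 * q17   q18  q12 
   q18   q19  q16 
 * q19   q19  q16 
(> = start, * = accepting)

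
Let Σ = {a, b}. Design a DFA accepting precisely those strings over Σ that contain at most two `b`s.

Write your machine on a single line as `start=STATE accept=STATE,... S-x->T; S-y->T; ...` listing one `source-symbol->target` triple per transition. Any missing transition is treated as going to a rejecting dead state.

Only the number of `b`s matters, and only up to 3. Make a chain q0 → q1 → q2 → q3 advanced by each `b` (with q3 absorbing); every other symbol self-loops. The accepting set is {q0, q1, q2}.
With 4 states:
        a   b  
>* q0   q0  q1 
 * q1   q1  q2 
 * q2   q2  q3 
   q3   q3  q3 
(> = start, * = accepting)

start=q0; accept=q0,q1,q2; q0-a->q0; q0-b->q1; q1-a->q1; q1-b->q2; q2-a->q2; q2-b->q3; q3-a->q3; q3-b->q3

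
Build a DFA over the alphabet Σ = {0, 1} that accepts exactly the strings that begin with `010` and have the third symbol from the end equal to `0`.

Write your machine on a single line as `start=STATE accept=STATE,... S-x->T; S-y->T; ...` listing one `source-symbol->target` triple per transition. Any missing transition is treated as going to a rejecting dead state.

start=S0; accept=S4,S7,S8,S9; S0-0->S1; S0-1->S2; S1-0->S2; S1-1->S3; S2-0->S2; S2-1->S2; S3-0->S4; S3-1->S2; S4-0->S5; S4-1->S6; S5-0->S7; S5-1->S8; S6-0->S4; S6-1->S9; S7-0->S7; S7-1->S8; S8-0->S4; S8-1->S9; S9-0->S10; S9-1->S11; S10-0->S5; S10-1->S6; S11-0->S10; S11-1->S11

Run two small machines in parallel and take their product. One (5 states) tracks whether the input so far still matches the prefix `010`; the other (15 states) tracks the last 3 symbols read. Each combined state is a pair, one component from each; accept when both components accept. After merging equivalent states the machine shrinks.
          0    1  
>  S0     S1   S2 
   S1     S2   S3 
   S2     S2   S2 
   S3     S4   S2 
 * S4     S5   S6 
   S5     S7   S8 
   S6     S4   S9 
 * S7     S7   S8 
 * S8     S4   S9 
 * S9    S10  S11 
   S10    S5   S6 
   S11   S10  S11 
(> = start, * = accepting)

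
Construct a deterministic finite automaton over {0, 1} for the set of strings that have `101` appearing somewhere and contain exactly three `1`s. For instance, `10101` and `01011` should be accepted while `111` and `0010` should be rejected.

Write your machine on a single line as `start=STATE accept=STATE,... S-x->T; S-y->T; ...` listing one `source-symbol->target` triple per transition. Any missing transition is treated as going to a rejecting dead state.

Build one automaton per condition and run them in lockstep. The first has 4 states tracking whether and how much of `101` has been seen; the second has 5 states tracking the count of `1`s, saturating at 4. A product state is a pair (one from each), accepting exactly when both do. Equivalent product states are then merged.
9 states suffice.
        0   1  
>  q0   q0  q1 
   q1   q2  q3 
   q2   q4  q5 
   q3   q6  q7 
   q4   q4  q3 
   q5   q5  q8 
   q6   q7  q8 
   q7   q7  q7 
 * q8   q8  q7 
(> = start, * = accepting)

start=q0; accept=q8; q0-0->q0; q0-1->q1; q1-0->q2; q1-1->q3; q2-0->q4; q2-1->q5; q3-0->q6; q3-1->q7; q4-0->q4; q4-1->q3; q5-0->q5; q5-1->q8; q6-0->q7; q6-1->q8; q7-0->q7; q7-1->q7; q8-0->q8; q8-1->q7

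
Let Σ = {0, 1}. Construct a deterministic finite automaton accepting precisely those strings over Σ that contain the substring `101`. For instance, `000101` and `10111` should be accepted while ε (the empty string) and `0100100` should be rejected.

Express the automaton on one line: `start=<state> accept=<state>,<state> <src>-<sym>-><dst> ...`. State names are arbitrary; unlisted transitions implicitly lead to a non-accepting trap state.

start=q0 accept=q3 q0-0->q0 q0-1->q1 q1-0->q2 q1-1->q1 q2-0->q0 q2-1->q3 q3-0->q3 q3-1->q3

Track how much of `101` has been matched so far: state q0 is no progress, q3 is the absorbing accept state reached once `101` has occurred. Intermediate states record partial matches; on a mismatch, fall back to the longest reusable overlap.
        0   1  
>  q0   q0  q1 
   q1   q2  q1 
   q2   q0  q3 
 * q3   q3  q3 
(> = start, * = accepting)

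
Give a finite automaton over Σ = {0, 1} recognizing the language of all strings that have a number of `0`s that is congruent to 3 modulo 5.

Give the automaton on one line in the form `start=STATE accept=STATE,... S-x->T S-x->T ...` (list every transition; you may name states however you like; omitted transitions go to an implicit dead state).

start=A accept=D A-0->B A-1->A B-0->C B-1->B C-0->D C-1->C D-0->E D-1->D E-0->A E-1->E

The only thing that matters is how many `0`s have appeared, reduced mod 5. Use one state per residue: A for 0, …, E for 4. Reading `0` moves to the next residue; anything else stays put. D is accepting.
With 5 states:
       0  1 
>  A   B  A 
   B   C  B 
   C   D  C 
 * D   E  D 
   E   A  E 
(> = start, * = accepting)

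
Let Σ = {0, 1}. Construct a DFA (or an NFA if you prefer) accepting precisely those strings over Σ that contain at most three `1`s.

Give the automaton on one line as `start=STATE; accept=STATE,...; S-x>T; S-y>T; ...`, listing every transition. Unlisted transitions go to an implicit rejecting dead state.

start=A; accept=A,B,C,D; A-0>A; A-1>B; B-0>B; B-1>C; C-0>C; C-1>D; D-0>D; D-1>E; E-0>E; E-1>E

Count `1`s, saturating at 4: states A through D mean 0 through 3 `1`s seen; E means more than 3. Each `1` increments (capped at E); other symbols loop. Accept from {A, B, C, D}.
5 states suffice.
       0  1 
>* A   A  B 
 * B   B  C 
 * C   C  D 
 * D   D  E 
   E   E  E 
(> = start, * = accepting)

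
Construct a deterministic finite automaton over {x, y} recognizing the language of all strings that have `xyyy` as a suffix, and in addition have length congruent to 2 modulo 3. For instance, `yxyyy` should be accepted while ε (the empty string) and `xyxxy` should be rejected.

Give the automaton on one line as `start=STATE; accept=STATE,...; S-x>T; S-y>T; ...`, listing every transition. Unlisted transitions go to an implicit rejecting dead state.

start=A; accept=G; A-x>B; A-y>B; B-x>C; B-y>D; C-x>A; C-y>E; D-x>A; D-y>A; E-x>B; E-y>F; F-x>C; F-y>G; G-x>A; G-y>A

Run two small machines in parallel and take their product. The first has 5 states tracking how much of the suffix `xyyy` has currently been matched; the second has 3 states tracking the input length modulo 3. A product state is a pair (one from each), accepting exactly when both do. After merging equivalent states the machine shrinks.
       x  y 
>  A   B  B 
   B   C  D 
   C   A  E 
   D   A  A 
   E   B  F 
   F   C  G 
 * G   A  A 
(> = start, * = accepting)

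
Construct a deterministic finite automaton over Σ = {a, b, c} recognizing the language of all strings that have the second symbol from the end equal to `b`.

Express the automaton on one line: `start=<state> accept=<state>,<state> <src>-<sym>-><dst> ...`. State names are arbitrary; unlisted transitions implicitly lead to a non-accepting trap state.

Because acceptance depends on a position counted from the end, the machine has to buffer the most recent 2 symbols. Make each state the string of the last up-to-2 symbols read; on input `x` shift the window left and append `x`. Accept when the buffered window has length 2 and begins with `b`.
13 states suffice.
          a    b    c  
>  S0     S1   S2   S3 
   S1     S4   S5   S6 
   S2     S7   S8   S9 
   S3    S10  S11  S12 
   S4     S4   S5   S6 
   S5     S7   S8   S9 
   S6    S10  S11  S12 
 * S7     S4   S5   S6 
 * S8     S7   S8   S9 
 * S9    S10  S11  S12 
   S10    S4   S5   S6 
   S11    S7   S8   S9 
   S12   S10  S11  S12 
(> = start, * = accepting)

start=S0 accept=S7,S8,S9 S0-a->S1 S0-b->S2 S0-c->S3 S1-a->S4 S1-b->S5 S1-c->S6 S2-a->S7 S2-b->S8 S2-c->S9 S3-a->S10 S3-b->S11 S3-c->S12 S4-a->S4 S4-b->S5 S4-c->S6 S5-a->S7 S5-b->S8 S5-c->S9 S6-a->S10 S6-b->S11 S6-c->S12 S7-a->S4 S7-b->S5 S7-c->S6 S8-a->S7 S8-b->S8 S8-c->S9 S9-a->S10 S9-b->S11 S9-c->S12 S10-a->S4 S10-b->S5 S10-c->S6 S11-a->S7 S11-b->S8 S11-c->S9 S12-a->S10 S12-b->S11 S12-c->S12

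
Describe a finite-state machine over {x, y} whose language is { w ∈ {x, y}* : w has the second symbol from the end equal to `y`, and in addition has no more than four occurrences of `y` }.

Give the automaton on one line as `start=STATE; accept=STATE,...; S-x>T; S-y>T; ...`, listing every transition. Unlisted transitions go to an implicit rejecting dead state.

start=q0; accept=q5,q6,q9,q10,q13,q14,q17; q0-x>q1; q0-y>q2; q1-x>q3; q1-y>q4; q2-x>q5; q2-y>q6; q3-x>q3; q3-y>q4; q4-x>q5; q4-y>q6; q5-x>q7; q5-y>q8; q6-x>q9; q6-y>q10; q7-x>q7; q7-y>q8; q8-x>q9; q8-y>q10; q9-x>q11; q9-y>q12; q10-x>q13; q10-y>q14; q11-x>q11; q11-y>q12; q12-x>q13; q12-y>q14; q13-x>q15; q13-y>q16; q14-x>q17; q14-y>q18; q15-x>q15; q15-y>q16; q16-x>q17; q16-y>q18; q17-x>q19; q17-y>q20; q18-x>q21; q18-y>q18; q19-x>q19; q19-y>q20; q20-x>q21; q20-y>q18; q21-x>q22; q21-y>q20; q22-x>q22; q22-y>q20

Handle the two conditions separately and then intersect. The first has 7 states tracking the last 2 symbols read; the second has 6 states tracking the count of `y`s, saturating at 5. A product state is a pair (one from each), accepting exactly when both do.
          x    y  
>  q0     q1   q2 
   q1     q3   q4 
   q2     q5   q6 
   q3     q3   q4 
   q4     q5   q6 
 * q5     q7   q8 
 * q6     q9  q10 
   q7     q7   q8 
   q8     q9  q10 
 * q9    q11  q12 
 * q10   q13  q14 
   q11   q11  q12 
   q12   q13  q14 
 * q13   q15  q16 
 * q14   q17  q18 
   q15   q15  q16 
   q16   q17  q18 
 * q17   q19  q20 
   q18   q21  q18 
   q19   q19  q20 
   q20   q21  q18 
   q21   q22  q20 
   q22   q22  q20 
(> = start, * = accepting)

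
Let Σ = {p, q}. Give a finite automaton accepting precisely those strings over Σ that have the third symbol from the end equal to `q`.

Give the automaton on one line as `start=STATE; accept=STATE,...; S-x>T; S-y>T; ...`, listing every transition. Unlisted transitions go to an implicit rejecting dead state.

start=s0; accept=s11,s12,s13,s14; s0-p>s1; s0-q>s2; s1-p>s3; s1-q>s4; s2-p>s5; s2-q>s6; s3-p>s7; s3-q>s8; s4-p>s9; s4-q>s10; s5-p>s11; s5-q>s12; s6-p>s13; s6-q>s14; s7-p>s7; s7-q>s8; s8-p>s9; s8-q>s10; s9-p>s11; s9-q>s12; s10-p>s13; s10-q>s14; s11-p>s7; s11-q>s8; s12-p>s9; s12-q>s10; s13-p>s11; s13-q>s12; s14-p>s13; s14-q>s14

Because acceptance depends on a position counted from the end, the machine has to buffer the most recent 3 symbols. Make each state the string of the last up-to-3 symbols read; on input `x` shift the window left and append `x`. Accept when the buffered window has length 3 and begins with `q`.
A 15-state machine:
          p    q  
>  s0     s1   s2 
   s1     s3   s4 
   s2     s5   s6 
   s3     s7   s8 
   s4     s9  s10 
   s5    s11  s12 
   s6    s13  s14 
   s7     s7   s8 
   s8     s9  s10 
   s9    s11  s12 
   s10   s13  s14 
 * s11    s7   s8 
 * s12    s9  s10 
 * s13   s11  s12 
 * s14   s13  s14 
(> = start, * = accepting)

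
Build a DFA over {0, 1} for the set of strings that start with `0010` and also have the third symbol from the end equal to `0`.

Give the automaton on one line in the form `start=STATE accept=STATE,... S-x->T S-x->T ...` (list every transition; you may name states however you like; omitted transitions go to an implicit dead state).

Run two small machines in parallel and take their product. The first has 6 states tracking whether the input so far still matches the prefix `0010`; the second has 15 states tracking the last 3 symbols read. A product state is a pair (one from each), accepting exactly when both do.
A 24-state machine:
       0  1 
>  A   B  C 
   B   D  E 
   C   F  G 
   D   H  I 
   E   J  K 
   F   L  M 
   G   N  O 
   H   H  P 
   I   Q  K 
   J   L  M 
   K   N  O 
   L   H  P 
   M   J  K 
   N   L  M 
   O   N  O 
   P   J  K 
 * Q   R  S 
   R   T  U 
   S   Q  V 
 * T   T  U 
 * U   Q  V 
 * V   W  X 
   W   R  S 
   X   W  X 
(> = start, * = accepting)

start=A accept=Q,T,U,V A-0->B A-1->C B-0->D B-1->E C-0->F C-1->G D-0->H D-1->I E-0->J E-1->K F-0->L F-1->M G-0->N G-1->O H-0->H H-1->P I-0->Q I-1->K J-0->L J-1->M K-0->N K-1->O L-0->H L-1->P M-0->J M-1->K N-0->L N-1->M O-0->N O-1->O P-0->J P-1->K Q-0->R Q-1->S R-0->T R-1->U S-0->Q S-1->V T-0->T T-1->U U-0->Q U-1->V V-0->W V-1->X W-0->R W-1->S X-0->W X-1->X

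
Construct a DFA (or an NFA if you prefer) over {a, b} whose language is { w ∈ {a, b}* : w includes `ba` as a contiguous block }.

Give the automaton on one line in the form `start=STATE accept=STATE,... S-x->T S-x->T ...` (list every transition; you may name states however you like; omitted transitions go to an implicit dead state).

Track how much of `ba` has been matched so far: state s0 is no progress, s2 is the absorbing accept state reached once `ba` has occurred. Intermediate states record partial matches; on a mismatch, fall back to the longest reusable overlap.
3 states suffice.
        a   b  
>  s0   s0  s1 
   s1   s2  s1 
 * s2   s2  s2 
(> = start, * = accepting)

start=s0 accept=s2 s0-a->s0 s0-b->s1 s1-a->s2 s1-b->s1 s2-a->s2 s2-b->s2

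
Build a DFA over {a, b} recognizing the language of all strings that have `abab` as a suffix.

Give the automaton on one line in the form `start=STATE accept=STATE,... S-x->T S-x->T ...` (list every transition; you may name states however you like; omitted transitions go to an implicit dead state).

Let each state record the length of the longest suffix of the input read so far that is also a prefix of `abab`. s1 means the last symbol is `a`; s2 means the last 2 symbols are `ab`; s3 means the last 3 symbols are `aba`; s4 means the last 4 symbols are `abab`. Accept only at s4, where the string currently ends in `abab`.
        a   b  
>  s0   s1  s0 
   s1   s1  s2 
   s2   s3  s0 
   s3   s1  s4 
 * s4   s3  s0 
(> = start, * = accepting)

start=s0 accept=s4 s0-a->s1 s0-b->s0 s1-a->s1 s1-b->s2 s2-a->s3 s2-b->s0 s3-a->s1 s3-b->s4 s4-a->s3 s4-b->s0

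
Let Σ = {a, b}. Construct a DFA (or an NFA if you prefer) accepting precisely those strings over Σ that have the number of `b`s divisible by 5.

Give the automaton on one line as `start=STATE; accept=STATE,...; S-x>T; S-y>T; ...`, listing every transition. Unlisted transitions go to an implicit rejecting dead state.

Keep the running count of `b`s modulo 5: each `b` advances along the cycle q0 → q1 → q2 → q3 → q4 → q0 while other symbols loop. Accept at q0.
        a   b  
>* q0   q0  q1 
   q1   q1  q2 
   q2   q2  q3 
   q3   q3  q4 
   q4   q4  q0 
(> = start, * = accepting)

start=q0; accept=q0; q0-a>q0; q0-b>q1; q1-a>q1; q1-b>q2; q2-a>q2; q2-b>q3; q3-a>q3; q3-b>q4; q4-a>q4; q4-b>q0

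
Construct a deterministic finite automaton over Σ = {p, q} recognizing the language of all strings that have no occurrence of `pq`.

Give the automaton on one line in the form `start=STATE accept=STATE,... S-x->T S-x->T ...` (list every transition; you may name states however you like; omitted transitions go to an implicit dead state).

start=S0 accept=S0,S1 S0-p->S1 S0-q->S0 S1-p->S1 S1-q->S2 S2-p->S2 S2-q->S2

This is the complement of 'contains `pq`'. Use the same substring-matching states — S0 through S2 holding how much of `pq` has just been matched — but flip the accepting set: everything except the trap S2 accepts.
        p   q  
>* S0   S1  S0 
 * S1   S1  S2 
   S2   S2  S2 
(> = start, * = accepting)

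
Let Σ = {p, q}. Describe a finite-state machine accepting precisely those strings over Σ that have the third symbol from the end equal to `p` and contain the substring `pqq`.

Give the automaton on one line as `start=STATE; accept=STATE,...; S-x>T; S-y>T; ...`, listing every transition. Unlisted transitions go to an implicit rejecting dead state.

start=s0; accept=s3,s8,s9,s10; s0-p>s1; s0-q>s0; s1-p>s1; s1-q>s2; s2-p>s1; s2-q>s3; s3-p>s4; s3-q>s5; s4-p>s6; s4-q>s7; s5-p>s4; s5-q>s5; s6-p>s8; s6-q>s9; s7-p>s10; s7-q>s3; s8-p>s8; s8-q>s9; s9-p>s10; s9-q>s3; s10-p>s6; s10-q>s7

Build one automaton per condition and run them in lockstep. One (15 states) tracks the last 3 symbols read; the other (4 states) tracks whether and how much of `pqq` has been seen. Each combined state is a pair, one component from each; accept when both components accept. Minimizing collapses redundant product states.
With 11 states:
          p    q  
>  s0     s1   s0 
   s1     s1   s2 
   s2     s1   s3 
 * s3     s4   s5 
   s4     s6   s7 
   s5     s4   s5 
   s6     s8   s9 
   s7    s10   s3 
 * s8     s8   s9 
 * s9    s10   s3 
 * s10    s6   s7 
(> = start, * = accepting)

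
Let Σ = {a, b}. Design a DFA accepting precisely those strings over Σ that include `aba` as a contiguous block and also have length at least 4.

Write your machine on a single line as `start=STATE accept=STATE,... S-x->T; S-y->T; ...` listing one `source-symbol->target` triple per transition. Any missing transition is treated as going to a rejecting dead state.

start=s0; accept=s12,s16; s0-a->s1; s0-b->s2; s1-a->s3; s1-b->s4; s2-a->s3; s2-b->s5; s3-a->s6; s3-b->s7; s4-a->s8; s4-b->s9; s5-a->s6; s5-b->s9; s6-a->s10; s6-b->s11; s7-a->s12; s7-b->s13; s8-a->s12; s8-b->s12; s9-a->s10; s9-b->s13; s10-a->s14; s10-b->s15; s11-a->s16; s11-b->s17; s12-a->s16; s12-b->s16; s13-a->s14; s13-b->s17; s14-a->s14; s14-b->s15; s15-a->s16; s15-b->s17; s16-a->s16; s16-b->s16; s17-a->s14; s17-b->s17

Run two small machines in parallel and take their product. The first has 4 states tracking whether and how much of `aba` has been seen; the second has 6 states tracking the input length, saturating at 5. A product state is a pair (one from each), accepting exactly when both do.
With 18 states:
          a    b  
>  s0     s1   s2 
   s1     s3   s4 
   s2     s3   s5 
   s3     s6   s7 
   s4     s8   s9 
   s5     s6   s9 
   s6    s10  s11 
   s7    s12  s13 
   s8    s12  s12 
   s9    s10  s13 
   s10   s14  s15 
   s11   s16  s17 
 * s12   s16  s16 
   s13   s14  s17 
   s14   s14  s15 
   s15   s16  s17 
 * s16   s16  s16 
   s17   s14  s17 
(> = start, * = accepting)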